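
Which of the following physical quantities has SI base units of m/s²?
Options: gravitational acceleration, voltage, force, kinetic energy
Checking the SI base units of each option:
  gravitational acceleration (g = GM/r²): m/s²  ✓ matches
  voltage (V = IR): kg·m²/(s³·A)  ✗
  force (F = ma): kg·m/s²  ✗
  kinetic energy (E = ½mv²): kg·m²/s²  ✗

Only gravitational acceleration has units m/s².

Answer: gravitational acceleration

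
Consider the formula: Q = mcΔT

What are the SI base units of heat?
Units of each symbol in Q = mcΔT:
  m (mass): kg
  c (specific heat capacity, in J/(kg·K)): m²/(s²·K)
  ΔT (temperature change): K

Multiplying the contributions: [kg] · [m²/(s²·K)] · [K]
Adding exponents of each base unit: kg: 1, m: 2, s: -2
SI base units of heat: kg·m²/s²

Answer: kg·m²/s²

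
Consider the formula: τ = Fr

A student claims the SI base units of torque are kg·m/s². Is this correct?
Units of each symbol in τ = Fr:
  F (force): kg·m/s²
  r (lever arm): m

Multiplying the contributions: [kg·m/s²] · [m]
Adding exponents of each base unit: kg: 1, m: 2, s: -2
SI base units of torque: kg·m²/s²

The claimed units kg·m/s² (exponents kg: 1, m: 1, s: -2) do not match the derived units kg·m²/s² (exponents kg: 1, m: 2, s: -2), so the claim is incorrect.

Answer: No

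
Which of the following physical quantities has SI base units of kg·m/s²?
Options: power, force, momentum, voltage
Checking the SI base units of each option:
  power (P = W/t): kg·m²/s³  ✗
  force (F = ma): kg·m/s²  ✓ matches
  momentum (p = mv): kg·m/s  ✗
  voltage (V = IR): kg·m²/(s³·A)  ✗

Only force has units kg·m/s².

Answer: force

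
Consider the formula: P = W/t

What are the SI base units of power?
Units of each symbol in P = W/t:
  W (work): kg·m²/s²
  t (time): s  → in the denominator, contributes 1/s

Multiplying the contributions: [kg·m²/s²] · [1/s]
Adding exponents of each base unit: kg: 1, m: 2, s: -3
SI base units of power: kg·m²/s³

Answer: kg·m²/s³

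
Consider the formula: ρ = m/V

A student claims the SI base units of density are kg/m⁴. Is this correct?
Units of each symbol in ρ = m/V:
  m (mass): kg
  V (volume): m³  → in the denominator, contributes 1/m³

Multiplying the contributions: [kg] · [1/m³]
Adding exponents of each base unit: kg: 1, m: -3
SI base units of density: kg/m³

The claimed units kg/m⁴ (exponents kg: 1, m: -4) do not match the derived units kg/m³ (exponents kg: 1, m: -3), so the claim is incorrect.

Answer: No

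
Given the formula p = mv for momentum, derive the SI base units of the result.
Units of each symbol in p = mv:
  m (mass): kg
  v (velocity): m/s

Multiplying the contributions: [kg] · [m/s]
Adding exponents of each base unit: kg: 1, m: 1, s: -1
SI base units of momentum: kg·m/s

Answer: kg·m/s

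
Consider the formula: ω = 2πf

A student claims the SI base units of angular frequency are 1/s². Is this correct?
Units of each symbol in ω = 2πf:
  f (frequency): 1/s
  The factor 2π is dimensionless.

Multiplying the contributions: [1/s]
Adding exponents of each base unit: s: -1
SI base units of angular frequency: 1/s

The claimed units 1/s² (exponents s: -2) do not match the derived units 1/s (exponents s: -1), so the claim is incorrect.

Answer: No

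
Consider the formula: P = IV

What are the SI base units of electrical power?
Units of each symbol in P = IV:
  I (current): A
  V (voltage, in volts): kg·m²/(s³·A)

Multiplying the contributions: [A] · [kg·m²/(s³·A)]
Adding exponents of each base unit: kg: 1, m: 2, s: -3
SI base units of electrical power: kg·m²/s³

Answer: kg·m²/s³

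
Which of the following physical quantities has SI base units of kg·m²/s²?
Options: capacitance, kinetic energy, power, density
Checking the SI base units of each option:
  capacitance (C = Q/V): s⁴·A²/(kg·m²)  ✗
  kinetic energy (E = ½mv²): kg·m²/s²  ✓ matches
  power (P = W/t): kg·m²/s³  ✗
  density (ρ = m/V): kg/m³  ✗

Only kinetic energy has units kg·m²/s².

Answer: kinetic energy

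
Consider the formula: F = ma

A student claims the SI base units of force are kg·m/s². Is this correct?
Units of each symbol in F = ma:
  m (mass): kg
  a (acceleration): m/s²

Multiplying the contributions: [kg] · [m/s²]
Adding exponents of each base unit: kg: 1, m: 1, s: -2
SI base units of force: kg·m/s²

The claimed units kg·m/s² match the derived units, so the claim is correct.

Answer: Yes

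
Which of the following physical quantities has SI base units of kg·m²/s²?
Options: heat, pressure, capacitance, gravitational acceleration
Checking the SI base units of each option:
  heat (Q = mcΔT): kg·m²/s²  ✓ matches
  pressure (P = F/A): kg/(m·s²)  ✗
  capacitance (C = Q/V): s⁴·A²/(kg·m²)  ✗
  gravitational acceleration (g = GM/r²): m/s²  ✗

Only heat has units kg·m²/s².

Answer: heat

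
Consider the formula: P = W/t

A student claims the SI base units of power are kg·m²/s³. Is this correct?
Units of each symbol in P = W/t:
  W (work): kg·m²/s²
  t (time): s  → in the denominator, contributes 1/s

Multiplying the contributions: [kg·m²/s²] · [1/s]
Adding exponents of each base unit: kg: 1, m: 2, s: -3
SI base units of power: kg·m²/s³

The claimed units kg·m²/s³ match the derived units, so the claim is correct.

Answer: Yes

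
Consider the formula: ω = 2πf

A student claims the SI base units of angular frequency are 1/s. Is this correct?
Units of each symbol in ω = 2πf:
  f (frequency): 1/s
  The factor 2π is dimensionless.

Multiplying the contributions: [1/s]
Adding exponents of each base unit: s: -1
SI base units of angular frequency: 1/s

The claimed units 1/s match the derived units, so the claim is correct.

Answer: Yes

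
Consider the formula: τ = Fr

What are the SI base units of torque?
Units of each symbol in τ = Fr:
  F (force): kg·m/s²
  r (lever arm): m

Multiplying the contributions: [kg·m/s²] · [m]
Adding exponents of each base unit: kg: 1, m: 2, s: -2
SI base units of torque: kg·m²/s²

Answer: kg·m²/s²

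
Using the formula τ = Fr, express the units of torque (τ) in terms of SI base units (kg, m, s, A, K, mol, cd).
Units of each symbol in τ = Fr:
  F (force): kg·m/s²
  r (lever arm): m

Multiplying the contributions: [kg·m/s²] · [m]
Adding exponents of each base unit: kg: 1, m: 2, s: -2
SI base units of torque: kg·m²/s²

Answer: kg·m²/s²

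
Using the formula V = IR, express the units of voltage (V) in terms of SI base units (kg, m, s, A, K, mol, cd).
Units of each symbol in V = IR:
  I (current): A
  R (resistance, in ohms): kg·m²/(s³·A²)

Multiplying the contributions: [A] · [kg·m²/(s³·A²)]
Adding exponents of each base unit: kg: 1, m: 2, s: -3, A: -1
SI base units of voltage: kg·m²/(s³·A)

Answer: kg·m²/(s³·A)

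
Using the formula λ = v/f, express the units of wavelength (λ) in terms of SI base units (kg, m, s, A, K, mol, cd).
Units of each symbol in λ = v/f:
  v (wave speed): m/s
  f (frequency): 1/s  → in the denominator, contributes s

Multiplying the contributions: [m/s] · [s]
Adding exponents of each base unit: m: 1
SI base units of wavelength: m

Answer: m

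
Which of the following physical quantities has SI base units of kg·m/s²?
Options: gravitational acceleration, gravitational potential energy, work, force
Checking the SI base units of each option:
  gravitational acceleration (g = GM/r²): m/s²  ✗
  gravitational potential energy (U = -GMm/r): kg·m²/s²  ✗
  work (W = Fd): kg·m²/s²  ✗
  force (F = ma): kg·m/s²  ✓ matches

Only force has units kg·m/s².

Answer: force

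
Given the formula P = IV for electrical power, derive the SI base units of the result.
Units of each symbol in P = IV:
  I (current): A
  V (voltage, in volts): kg·m²/(s³·A)

Multiplying the contributions: [A] · [kg·m²/(s³·A)]
Adding exponents of each base unit: kg: 1, m: 2, s: -3
SI base units of electrical power: kg·m²/s³

Answer: kg·m²/s³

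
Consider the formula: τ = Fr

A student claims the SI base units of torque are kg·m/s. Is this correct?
Units of each symbol in τ = Fr:
  F (force): kg·m/s²
  r (lever arm): m

Multiplying the contributions: [kg·m/s²] · [m]
Adding exponents of each base unit: kg: 1, m: 2, s: -2
SI base units of torque: kg·m²/s²

The claimed units kg·m/s (exponents kg: 1, m: 1, s: -1) do not match the derived units kg·m²/s² (exponents kg: 1, m: 2, s: -2), so the claim is incorrect.

Answer: No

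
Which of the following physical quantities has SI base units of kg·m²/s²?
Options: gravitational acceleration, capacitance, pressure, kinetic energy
Checking the SI base units of each option:
  gravitational acceleration (g = GM/r²): m/s²  ✗
  capacitance (C = Q/V): s⁴·A²/(kg·m²)  ✗
  pressure (P = F/A): kg/(m·s²)  ✗
  kinetic energy (E = ½mv²): kg·m²/s²  ✓ matches

Only kinetic energy has units kg·m²/s².

Answer: kinetic energy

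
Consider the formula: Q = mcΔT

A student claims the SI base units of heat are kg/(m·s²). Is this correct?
Units of each symbol in Q = mcΔT:
  m (mass): kg
  c (specific heat capacity, in J/(kg·K)): m²/(s²·K)
  ΔT (temperature change): K

Multiplying the contributions: [kg] · [m²/(s²·K)] · [K]
Adding exponents of each base unit: kg: 1, m: 2, s: -2
SI base units of heat: kg·m²/s²

The claimed units kg/(m·s²) (exponents kg: 1, m: -1, s: -2) do not match the derived units kg·m²/s² (exponents kg: 1, m: 2, s: -2), so the claim is incorrect.

Answer: No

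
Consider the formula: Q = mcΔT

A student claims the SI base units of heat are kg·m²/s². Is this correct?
Units of each symbol in Q = mcΔT:
  m (mass): kg
  c (specific heat capacity, in J/(kg·K)): m²/(s²·K)
  ΔT (temperature change): K

Multiplying the contributions: [kg] · [m²/(s²·K)] · [K]
Adding exponents of each base unit: kg: 1, m: 2, s: -2
SI base units of heat: kg·m²/s²

The claimed units kg·m²/s² match the derived units, so the claim is correct.

Answer: Yes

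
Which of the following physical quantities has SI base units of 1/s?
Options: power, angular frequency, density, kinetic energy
Checking the SI base units of each option:
  power (P = W/t): kg·m²/s³  ✗
  angular frequency (ω = 2πf): 1/s  ✓ matches
  density (ρ = m/V): kg/m³  ✗
  kinetic energy (E = ½mv²): kg·m²/s²  ✗

Only angular frequency has units 1/s.

Answer: angular frequency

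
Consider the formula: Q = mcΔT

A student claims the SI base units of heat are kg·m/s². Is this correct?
Units of each symbol in Q = mcΔT:
  m (mass): kg
  c (specific heat capacity, in J/(kg·K)): m²/(s²·K)
  ΔT (temperature change): K

Multiplying the contributions: [kg] · [m²/(s²·K)] · [K]
Adding exponents of each base unit: kg: 1, m: 2, s: -2
SI base units of heat: kg·m²/s²

The claimed units kg·m/s² (exponents kg: 1, m: 1, s: -2) do not match the derived units kg·m²/s² (exponents kg: 1, m: 2, s: -2), so the claim is incorrect.

Answer: No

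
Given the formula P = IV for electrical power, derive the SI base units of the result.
Units of each symbol in P = IV:
  I (current): A
  V (voltage, in volts): kg·m²/(s³·A)

Multiplying the contributions: [A] · [kg·m²/(s³·A)]
Adding exponents of each base unit: kg: 1, m: 2, s: -3
SI base units of electrical power: kg·m²/s³

Answer: kg·m²/s³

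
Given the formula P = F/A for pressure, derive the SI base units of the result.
Units of each symbol in P = F/A:
  F (force): kg·m/s²
  A (area): m²  → in the denominator, contributes 1/m²

Multiplying the contributions: [kg·m/s²] · [1/m²]
Adding exponents of each base unit: kg: 1, m: -1, s: -2
SI base units of pressure: kg/(m·s²)

Answer: kg/(m·s²)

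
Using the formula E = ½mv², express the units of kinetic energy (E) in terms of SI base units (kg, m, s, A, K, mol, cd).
Units of each symbol in E = ½mv²:
  m (mass): kg
  v (speed): m/s  → to the power 2, contributes m²/s²
  The factor ½ is dimensionless.

Multiplying the contributions: [kg] · [m²/s²]
Adding exponents of each base unit: kg: 1, m: 2, s: -2
SI base units of kinetic energy: kg·m²/s²

Answer: kg·m²/s²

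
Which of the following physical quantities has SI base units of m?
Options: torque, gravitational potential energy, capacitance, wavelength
Checking the SI base units of each option:
  torque (τ = Fr): kg·m²/s²  ✗
  gravitational potential energy (U = -GMm/r): kg·m²/s²  ✗
  capacitance (C = Q/V): s⁴·A²/(kg·m²)  ✗
  wavelength (λ = v/f): m  ✓ matches

Only wavelength has units m.

Answer: wavelength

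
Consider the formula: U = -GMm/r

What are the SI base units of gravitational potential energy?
Units of each symbol in U = -GMm/r:
  G (gravitational constant): m³/(kg·s²)
  M (mass): kg
  m (mass): kg
  r (distance): m  → in the denominator, contributes 1/m
  The minus sign does not affect the units.

Multiplying the contributions: [m³/(kg·s²)] · [kg] · [kg] · [1/m]
Adding exponents of each base unit: kg: 1, m: 2, s: -2
SI base units of gravitational potential energy: kg·m²/s²

Answer: kg·m²/s²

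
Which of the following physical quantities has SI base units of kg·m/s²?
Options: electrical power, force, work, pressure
Checking the SI base units of each option:
  electrical power (P = IV): kg·m²/s³  ✗
  force (F = ma): kg·m/s²  ✓ matches
  work (W = Fd): kg·m²/s²  ✗
  pressure (P = F/A): kg/(m·s²)  ✗

Only force has units kg·m/s².

Answer: force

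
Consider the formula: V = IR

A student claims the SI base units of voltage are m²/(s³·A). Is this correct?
Units of each symbol in V = IR:
  I (current): A
  R (resistance, in ohms): kg·m²/(s³·A²)

Multiplying the contributions: [A] · [kg·m²/(s³·A²)]
Adding exponents of each base unit: kg: 1, m: 2, s: -3, A: -1
SI base units of voltage: kg·m²/(s³·A)

The claimed units m²/(s³·A) (exponents m: 2, s: -3, A: -1) do not match the derived units kg·m²/(s³·A) (exponents kg: 1, m: 2, s: -3, A: -1), so the claim is incorrect.

Answer: No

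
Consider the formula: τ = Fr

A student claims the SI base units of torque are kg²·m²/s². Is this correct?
Units of each symbol in τ = Fr:
  F (force): kg·m/s²
  r (lever arm): m

Multiplying the contributions: [kg·m/s²] · [m]
Adding exponents of each base unit: kg: 1, m: 2, s: -2
SI base units of torque: kg·m²/s²

The claimed units kg²·m²/s² (exponents kg: 2, m: 2, s: -2) do not match the derived units kg·m²/s² (exponents kg: 1, m: 2, s: -2), so the claim is incorrect.

Answer: No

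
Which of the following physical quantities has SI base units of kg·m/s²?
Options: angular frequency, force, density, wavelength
Checking the SI base units of each option:
  angular frequency (ω = 2πf): 1/s  ✗
  force (F = ma): kg·m/s²  ✓ matches
  density (ρ = m/V): kg/m³  ✗
  wavelength (λ = v/f): m  ✗

Only force has units kg·m/s².

Answer: force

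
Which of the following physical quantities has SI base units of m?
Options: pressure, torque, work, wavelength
Checking the SI base units of each option:
  pressure (P = F/A): kg/(m·s²)  ✗
  torque (τ = Fr): kg·m²/s²  ✗
  work (W = Fd): kg·m²/s²  ✗
  wavelength (λ = v/f): m  ✓ matches

Only wavelength has units m.

Answer: wavelength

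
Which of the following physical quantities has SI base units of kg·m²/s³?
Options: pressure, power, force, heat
Checking the SI base units of each option:
  pressure (P = F/A): kg/(m·s²)  ✗
  power (P = W/t): kg·m²/s³  ✓ matches
  force (F = ma): kg·m/s²  ✗
  heat (Q = mcΔT): kg·m²/s²  ✗

Only power has units kg·m²/s³.

Answer: power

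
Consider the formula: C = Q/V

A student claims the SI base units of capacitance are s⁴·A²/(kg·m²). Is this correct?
Units of each symbol in C = Q/V:
  Q (charge, in coulombs): s·A
  V (voltage, in volts): kg·m²/(s³·A)  → in the denominator, contributes s³·A/(kg·m²)

Multiplying the contributions: [s·A] · [s³·A/(kg·m²)]
Adding exponents of each base unit: kg: -1, m: -2, s: 4, A: 2
SI base units of capacitance: s⁴·A²/(kg·m²)

The claimed units s⁴·A²/(kg·m²) match the derived units, so the claim is correct.

Answer: Yes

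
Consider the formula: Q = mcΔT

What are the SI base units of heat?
Units of each symbol in Q = mcΔT:
  m (mass): kg
  c (specific heat capacity, in J/(kg·K)): m²/(s²·K)
  ΔT (temperature change): K

Multiplying the contributions: [kg] · [m²/(s²·K)] · [K]
Adding exponents of each base unit: kg: 1, m: 2, s: -2
SI base units of heat: kg·m²/s²

Answer: kg·m²/s²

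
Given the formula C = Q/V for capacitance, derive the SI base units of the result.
Units of each symbol in C = Q/V:
  Q (charge, in coulombs): s·A
  V (voltage, in volts): kg·m²/(s³·A)  → in the denominator, contributes s³·A/(kg·m²)

Multiplying the contributions: [s·A] · [s³·A/(kg·m²)]
Adding exponents of each base unit: kg: -1, m: -2, s: 4, A: 2
SI base units of capacitance: s⁴·A²/(kg·m²)

Answer: s⁴·A²/(kg·m²)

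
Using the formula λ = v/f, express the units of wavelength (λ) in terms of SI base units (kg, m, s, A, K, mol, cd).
Units of each symbol in λ = v/f:
  v (wave speed): m/s
  f (frequency): 1/s  → in the denominator, contributes s

Multiplying the contributions: [m/s] · [s]
Adding exponents of each base unit: m: 1
SI base units of wavelength: m

Answer: m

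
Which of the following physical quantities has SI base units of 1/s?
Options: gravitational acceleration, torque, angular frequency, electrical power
Checking the SI base units of each option:
  gravitational acceleration (g = GM/r²): m/s²  ✗
  torque (τ = Fr): kg·m²/s²  ✗
  angular frequency (ω = 2πf): 1/s  ✓ matches
  electrical power (P = IV): kg·m²/s³  ✗

Only angular frequency has units 1/s.

Answer: angular frequency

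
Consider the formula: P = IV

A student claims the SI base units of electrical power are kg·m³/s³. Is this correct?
Units of each symbol in P = IV:
  I (current): A
  V (voltage, in volts): kg·m²/(s³·A)

Multiplying the contributions: [A] · [kg·m²/(s³·A)]
Adding exponents of each base unit: kg: 1, m: 2, s: -3
SI base units of electrical power: kg·m²/s³

The claimed units kg·m³/s³ (exponents kg: 1, m: 3, s: -3) do not match the derived units kg·m²/s³ (exponents kg: 1, m: 2, s: -3), so the claim is incorrect.

Answer: No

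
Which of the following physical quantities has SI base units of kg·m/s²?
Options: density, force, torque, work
Checking the SI base units of each option:
  density (ρ = m/V): kg/m³  ✗
  force (F = ma): kg·m/s²  ✓ matches
  torque (τ = Fr): kg·m²/s²  ✗
  work (W = Fd): kg·m²/s²  ✗

Only force has units kg·m/s².

Answer: force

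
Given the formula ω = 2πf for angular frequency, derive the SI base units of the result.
Units of each symbol in ω = 2πf:
  f (frequency): 1/s
  The factor 2π is dimensionless.

Multiplying the contributions: [1/s]
Adding exponents of each base unit: s: -1
SI base units of angular frequency: 1/s

Answer: 1/s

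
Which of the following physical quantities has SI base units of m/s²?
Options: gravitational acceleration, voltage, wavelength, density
Checking the SI base units of each option:
  gravitational acceleration (g = GM/r²): m/s²  ✓ matches
  voltage (V = IR): kg·m²/(s³·A)  ✗
  wavelength (λ = v/f): m  ✗
  density (ρ = m/V): kg/m³  ✗

Only gravitational acceleration has units m/s².

Answer: gravitational acceleration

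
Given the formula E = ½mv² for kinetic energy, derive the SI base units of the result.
Units of each symbol in E = ½mv²:
  m (mass): kg
  v (speed): m/s  → to the power 2, contributes m²/s²
  The factor ½ is dimensionless.

Multiplying the contributions: [kg] · [m²/s²]
Adding exponents of each base unit: kg: 1, m: 2, s: -2
SI base units of kinetic energy: kg·m²/s²

Answer: kg·m²/s²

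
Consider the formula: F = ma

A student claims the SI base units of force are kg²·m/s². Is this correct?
Units of each symbol in F = ma:
  m (mass): kg
  a (acceleration): m/s²

Multiplying the contributions: [kg] · [m/s²]
Adding exponents of each base unit: kg: 1, m: 1, s: -2
SI base units of force: kg·m/s²

The claimed units kg²·m/s² (exponents kg: 2, m: 1, s: -2) do not match the derived units kg·m/s² (exponents kg: 1, m: 1, s: -2), so the claim is incorrect.

Answer: No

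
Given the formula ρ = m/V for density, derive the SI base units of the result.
Units of each symbol in ρ = m/V:
  m (mass): kg
  V (volume): m³  → in the denominator, contributes 1/m³

Multiplying the contributions: [kg] · [1/m³]
Adding exponents of each base unit: kg: 1, m: -3
SI base units of density: kg/m³

Answer: kg/m³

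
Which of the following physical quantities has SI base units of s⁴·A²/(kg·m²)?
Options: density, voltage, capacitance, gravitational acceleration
Checking the SI base units of each option:
  density (ρ = m/V): kg/m³  ✗
  voltage (V = IR): kg·m²/(s³·A)  ✗
  capacitance (C = Q/V): s⁴·A²/(kg·m²)  ✓ matches
  gravitational acceleration (g = GM/r²): m/s²  ✗

Only capacitance has units s⁴·A²/(kg·m²).

Answer: capacitance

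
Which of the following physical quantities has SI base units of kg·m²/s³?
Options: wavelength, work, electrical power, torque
Checking the SI base units of each option:
  wavelength (λ = v/f): m  ✗
  work (W = Fd): kg·m²/s²  ✗
  electrical power (P = IV): kg·m²/s³  ✓ matches
  torque (τ = Fr): kg·m²/s²  ✗

Only electrical power has units kg·m²/s³.

Answer: electrical power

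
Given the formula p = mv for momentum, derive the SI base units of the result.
Units of each symbol in p = mv:
  m (mass): kg
  v (velocity): m/s

Multiplying the contributions: [kg] · [m/s]
Adding exponents of each base unit: kg: 1, m: 1, s: -1
SI base units of momentum: kg·m/s

Answer: kg·m/s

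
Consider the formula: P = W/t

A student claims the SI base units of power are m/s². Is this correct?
Units of each symbol in P = W/t:
  W (work): kg·m²/s²
  t (time): s  → in the denominator, contributes 1/s

Multiplying the contributions: [kg·m²/s²] · [1/s]
Adding exponents of each base unit: kg: 1, m: 2, s: -3
SI base units of power: kg·m²/s³

The claimed units m/s² (exponents m: 1, s: -2) do not match the derived units kg·m²/s³ (exponents kg: 1, m: 2, s: -3), so the claim is incorrect.

Answer: No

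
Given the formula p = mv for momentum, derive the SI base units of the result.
Units of each symbol in p = mv:
  m (mass): kg
  v (velocity): m/s

Multiplying the contributions: [kg] · [m/s]
Adding exponents of each base unit: kg: 1, m: 1, s: -1
SI base units of momentum: kg·m/s

Answer: kg·m/s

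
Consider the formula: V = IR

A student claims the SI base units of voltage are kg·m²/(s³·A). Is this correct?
Units of each symbol in V = IR:
  I (current): A
  R (resistance, in ohms): kg·m²/(s³·A²)

Multiplying the contributions: [A] · [kg·m²/(s³·A²)]
Adding exponents of each base unit: kg: 1, m: 2, s: -3, A: -1
SI base units of voltage: kg·m²/(s³·A)

The claimed units kg·m²/(s³·A) match the derived units, so the claim is correct.

Answer: Yes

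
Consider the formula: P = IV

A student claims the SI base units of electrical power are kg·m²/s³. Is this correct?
Units of each symbol in P = IV:
  I (current): A
  V (voltage, in volts): kg·m²/(s³·A)

Multiplying the contributions: [A] · [kg·m²/(s³·A)]
Adding exponents of each base unit: kg: 1, m: 2, s: -3
SI base units of electrical power: kg·m²/s³

The claimed units kg·m²/s³ match the derived units, so the claim is correct.

Answer: Yes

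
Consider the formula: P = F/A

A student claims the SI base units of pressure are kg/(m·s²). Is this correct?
Units of each symbol in P = F/A:
  F (force): kg·m/s²
  A (area): m²  → in the denominator, contributes 1/m²

Multiplying the contributions: [kg·m/s²] · [1/m²]
Adding exponents of each base unit: kg: 1, m: -1, s: -2
SI base units of pressure: kg/(m·s²)

The claimed units kg/(m·s²) match the derived units, so the claim is correct.

Answer: Yes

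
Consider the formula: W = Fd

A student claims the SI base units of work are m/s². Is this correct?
Units of each symbol in W = Fd:
  F (force): kg·m/s²
  d (displacement): m

Multiplying the contributions: [kg·m/s²] · [m]
Adding exponents of each base unit: kg: 1, m: 2, s: -2
SI base units of work: kg·m²/s²

The claimed units m/s² (exponents m: 1, s: -2) do not match the derived units kg·m²/s² (exponents kg: 1, m: 2, s: -2), so the claim is incorrect.

Answer: No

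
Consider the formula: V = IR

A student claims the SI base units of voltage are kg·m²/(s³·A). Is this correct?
Units of each symbol in V = IR:
  I (current): A
  R (resistance, in ohms): kg·m²/(s³·A²)

Multiplying the contributions: [A] · [kg·m²/(s³·A²)]
Adding exponents of each base unit: kg: 1, m: 2, s: -3, A: -1
SI base units of voltage: kg·m²/(s³·A)

The claimed units kg·m²/(s³·A) match the derived units, so the claim is correct.

Answer: Yes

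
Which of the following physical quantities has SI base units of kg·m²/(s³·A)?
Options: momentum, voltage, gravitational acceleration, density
Checking the SI base units of each option:
  momentum (p = mv): kg·m/s  ✗
  voltage (V = IR): kg·m²/(s³·A)  ✓ matches
  gravitational acceleration (g = GM/r²): m/s²  ✗
  density (ρ = m/V): kg/m³  ✗

Only voltage has units kg·m²/(s³·A).

Answer: voltage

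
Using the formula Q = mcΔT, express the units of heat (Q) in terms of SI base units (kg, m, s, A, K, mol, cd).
Units of each symbol in Q = mcΔT:
  m (mass): kg
  c (specific heat capacity, in J/(kg·K)): m²/(s²·K)
  ΔT (temperature change): K

Multiplying the contributions: [kg] · [m²/(s²·K)] · [K]
Adding exponents of each base unit: kg: 1, m: 2, s: -2
SI base units of heat: kg·m²/s²

Answer: kg·m²/s²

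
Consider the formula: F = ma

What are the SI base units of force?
Units of each symbol in F = ma:
  m (mass): kg
  a (acceleration): m/s²

Multiplying the contributions: [kg] · [m/s²]
Adding exponents of each base unit: kg: 1, m: 1, s: -2
SI base units of force: kg·m/s²

Answer: kg·m/s²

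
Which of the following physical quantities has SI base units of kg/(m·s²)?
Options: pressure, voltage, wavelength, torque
Checking the SI base units of each option:
  pressure (P = F/A): kg/(m·s²)  ✓ matches
  voltage (V = IR): kg·m²/(s³·A)  ✗
  wavelength (λ = v/f): m  ✗
  torque (τ = Fr): kg·m²/s²  ✗

Only pressure has units kg/(m·s²).

Answer: pressure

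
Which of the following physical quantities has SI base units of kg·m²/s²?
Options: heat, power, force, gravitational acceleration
Checking the SI base units of each option:
  heat (Q = mcΔT): kg·m²/s²  ✓ matches
  power (P = W/t): kg·m²/s³  ✗
  force (F = ma): kg·m/s²  ✗
  gravitational acceleration (g = GM/r²): m/s²  ✗

Only heat has units kg·m²/s².

Answer: heat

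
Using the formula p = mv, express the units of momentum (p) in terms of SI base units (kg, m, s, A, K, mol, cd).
Units of each symbol in p = mv:
  m (mass): kg
  v (velocity): m/s

Multiplying the contributions: [kg] · [m/s]
Adding exponents of each base unit: kg: 1, m: 1, s: -1
SI base units of momentum: kg·m/s

Answer: kg·m/s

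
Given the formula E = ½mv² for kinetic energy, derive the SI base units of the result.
Units of each symbol in E = ½mv²:
  m (mass): kg
  v (speed): m/s  → to the power 2, contributes m²/s²
  The factor ½ is dimensionless.

Multiplying the contributions: [kg] · [m²/s²]
Adding exponents of each base unit: kg: 1, m: 2, s: -2
SI base units of kinetic energy: kg·m²/s²

Answer: kg·m²/s²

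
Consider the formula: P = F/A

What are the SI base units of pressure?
Units of each symbol in P = F/A:
  F (force): kg·m/s²
  A (area): m²  → in the denominator, contributes 1/m²

Multiplying the contributions: [kg·m/s²] · [1/m²]
Adding exponents of each base unit: kg: 1, m: -1, s: -2
SI base units of pressure: kg/(m·s²)

Answer: kg/(m·s²)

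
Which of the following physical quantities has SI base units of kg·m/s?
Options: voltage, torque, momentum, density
Checking the SI base units of each option:
  voltage (V = IR): kg·m²/(s³·A)  ✗
  torque (τ = Fr): kg·m²/s²  ✗
  momentum (p = mv): kg·m/s  ✓ matches
  density (ρ = m/V): kg/m³  ✗

Only momentum has units kg·m/s.

Answer: momentum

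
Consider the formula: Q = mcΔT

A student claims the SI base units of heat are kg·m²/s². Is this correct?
Units of each symbol in Q = mcΔT:
  m (mass): kg
  c (specific heat capacity, in J/(kg·K)): m²/(s²·K)
  ΔT (temperature change): K

Multiplying the contributions: [kg] · [m²/(s²·K)] · [K]
Adding exponents of each base unit: kg: 1, m: 2, s: -2
SI base units of heat: kg·m²/s²

The claimed units kg·m²/s² match the derived units, so the claim is correct.

Answer: Yes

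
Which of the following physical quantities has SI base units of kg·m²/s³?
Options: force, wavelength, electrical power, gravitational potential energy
Checking the SI base units of each option:
  force (F = ma): kg·m/s²  ✗
  wavelength (λ = v/f): m  ✗
  electrical power (P = IV): kg·m²/s³  ✓ matches
  gravitational potential energy (U = -GMm/r): kg·m²/s²  ✗

Only electrical power has units kg·m²/s³.

Answer: electrical power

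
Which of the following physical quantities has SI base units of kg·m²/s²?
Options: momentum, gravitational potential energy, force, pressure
Checking the SI base units of each option:
  momentum (p = mv): kg·m/s  ✗
  gravitational potential energy (U = -GMm/r): kg·m²/s²  ✓ matches
  force (F = ma): kg·m/s²  ✗
  pressure (P = F/A): kg/(m·s²)  ✗

Only gravitational potential energy has units kg·m²/s².

Answer: gravitational potential energy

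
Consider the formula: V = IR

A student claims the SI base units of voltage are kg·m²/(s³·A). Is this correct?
Units of each symbol in V = IR:
  I (current): A
  R (resistance, in ohms): kg·m²/(s³·A²)

Multiplying the contributions: [A] · [kg·m²/(s³·A²)]
Adding exponents of each base unit: kg: 1, m: 2, s: -3, A: -1
SI base units of voltage: kg·m²/(s³·A)

The claimed units kg·m²/(s³·A) match the derived units, so the claim is correct.

Answer: Yes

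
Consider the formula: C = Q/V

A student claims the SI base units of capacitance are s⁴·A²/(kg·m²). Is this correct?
Units of each symbol in C = Q/V:
  Q (charge, in coulombs): s·A
  V (voltage, in volts): kg·m²/(s³·A)  → in the denominator, contributes s³·A/(kg·m²)

Multiplying the contributions: [s·A] · [s³·A/(kg·m²)]
Adding exponents of each base unit: kg: -1, m: -2, s: 4, A: 2
SI base units of capacitance: s⁴·A²/(kg·m²)

The claimed units s⁴·A²/(kg·m²) match the derived units, so the claim is correct.

Answer: Yes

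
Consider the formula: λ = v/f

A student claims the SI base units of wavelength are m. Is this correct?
Units of each symbol in λ = v/f:
  v (wave speed): m/s
  f (frequency): 1/s  → in the denominator, contributes s

Multiplying the contributions: [m/s] · [s]
Adding exponents of each base unit: m: 1
SI base units of wavelength: m

The claimed units m match the derived units, so the claim is correct.

Answer: Yes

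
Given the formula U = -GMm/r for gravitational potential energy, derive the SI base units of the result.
Units of each symbol in U = -GMm/r:
  G (gravitational constant): m³/(kg·s²)
  M (mass): kg
  m (mass): kg
  r (distance): m  → in the denominator, contributes 1/m
  The minus sign does not affect the units.

Multiplying the contributions: [m³/(kg·s²)] · [kg] · [kg] · [1/m]
Adding exponents of each base unit: kg: 1, m: 2, s: -2
SI base units of gravitational potential energy: kg·m²/s²

Answer: kg·m²/s²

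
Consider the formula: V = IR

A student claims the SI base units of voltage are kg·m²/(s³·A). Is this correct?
Units of each symbol in V = IR:
  I (current): A
  R (resistance, in ohms): kg·m²/(s³·A²)

Multiplying the contributions: [A] · [kg·m²/(s³·A²)]
Adding exponents of each base unit: kg: 1, m: 2, s: -3, A: -1
SI base units of voltage: kg·m²/(s³·A)

The claimed units kg·m²/(s³·A) match the derived units, so the claim is correct.

Answer: Yes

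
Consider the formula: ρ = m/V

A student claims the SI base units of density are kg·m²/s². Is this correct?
Units of each symbol in ρ = m/V:
  m (mass): kg
  V (volume): m³  → in the denominator, contributes 1/m³

Multiplying the contributions: [kg] · [1/m³]
Adding exponents of each base unit: kg: 1, m: -3
SI base units of density: kg/m³

The claimed units kg·m²/s² (exponents kg: 1, m: 2, s: -2) do not match the derived units kg/m³ (exponents kg: 1, m: -3), so the claim is incorrect.

Answer: No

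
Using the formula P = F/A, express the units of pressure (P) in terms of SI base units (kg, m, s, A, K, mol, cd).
Units of each symbol in P = F/A:
  F (force): kg·m/s²
  A (area): m²  → in the denominator, contributes 1/m²

Multiplying the contributions: [kg·m/s²] · [1/m²]
Adding exponents of each base unit: kg: 1, m: -1, s: -2
SI base units of pressure: kg/(m·s²)

Answer: kg/(m·s²)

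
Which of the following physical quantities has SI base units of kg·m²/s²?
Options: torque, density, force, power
Checking the SI base units of each option:
  torque (τ = Fr): kg·m²/s²  ✓ matches
  density (ρ = m/V): kg/m³  ✗
  force (F = ma): kg·m/s²  ✗
  power (P = W/t): kg·m²/s³  ✗

Only torque has units kg·m²/s².

Answer: torque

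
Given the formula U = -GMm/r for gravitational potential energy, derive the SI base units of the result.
Units of each symbol in U = -GMm/r:
  G (gravitational constant): m³/(kg·s²)
  M (mass): kg
  m (mass): kg
  r (distance): m  → in the denominator, contributes 1/m
  The minus sign does not affect the units.

Multiplying the contributions: [m³/(kg·s²)] · [kg] · [kg] · [1/m]
Adding exponents of each base unit: kg: 1, m: 2, s: -2
SI base units of gravitational potential energy: kg·m²/s²

Answer: kg·m²/s²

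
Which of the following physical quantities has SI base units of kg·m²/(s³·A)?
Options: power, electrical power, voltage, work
Checking the SI base units of each option:
  power (P = W/t): kg·m²/s³  ✗
  electrical power (P = IV): kg·m²/s³  ✗
  voltage (V = IR): kg·m²/(s³·A)  ✓ matches
  work (W = Fd): kg·m²/s²  ✗

Only voltage has units kg·m²/(s³·A).

Answer: voltage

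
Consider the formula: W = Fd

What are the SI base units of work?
Units of each symbol in W = Fd:
  F (force): kg·m/s²
  d (displacement): m

Multiplying the contributions: [kg·m/s²] · [m]
Adding exponents of each base unit: kg: 1, m: 2, s: -2
SI base units of work: kg·m²/s²

Answer: kg·m²/s²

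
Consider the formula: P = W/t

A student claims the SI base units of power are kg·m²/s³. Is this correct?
Units of each symbol in P = W/t:
  W (work): kg·m²/s²
  t (time): s  → in the denominator, contributes 1/s

Multiplying the contributions: [kg·m²/s²] · [1/s]
Adding exponents of each base unit: kg: 1, m: 2, s: -3
SI base units of power: kg·m²/s³

The claimed units kg·m²/s³ match the derived units, so the claim is correct.

Answer: Yes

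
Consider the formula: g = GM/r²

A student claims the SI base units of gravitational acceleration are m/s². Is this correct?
Units of each symbol in g = GM/r²:
  G (gravitational constant): m³/(kg·s²)
  M (mass): kg
  r (distance): m  → to the power 2 in the denominator, contributes 1/m²

Multiplying the contributions: [m³/(kg·s²)] · [kg] · [1/m²]
Adding exponents of each base unit: m: 1, s: -2
SI base units of gravitational acceleration: m/s²

The claimed units m/s² match the derived units, so the claim is correct.

Answer: Yes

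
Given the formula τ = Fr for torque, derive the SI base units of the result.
Units of each symbol in τ = Fr:
  F (force): kg·m/s²
  r (lever arm): m

Multiplying the contributions: [kg·m/s²] · [m]
Adding exponents of each base unit: kg: 1, m: 2, s: -2
SI base units of torque: kg·m²/s²

Answer: kg·m²/s²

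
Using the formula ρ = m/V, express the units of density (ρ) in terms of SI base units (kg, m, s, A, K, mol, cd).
Units of each symbol in ρ = m/V:
  m (mass): kg
  V (volume): m³  → in the denominator, contributes 1/m³

Multiplying the contributions: [kg] · [1/m³]
Adding exponents of each base unit: kg: 1, m: -3
SI base units of density: kg/m³

Answer: kg/m³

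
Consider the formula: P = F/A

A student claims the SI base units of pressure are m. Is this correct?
Units of each symbol in P = F/A:
  F (force): kg·m/s²
  A (area): m²  → in the denominator, contributes 1/m²

Multiplying the contributions: [kg·m/s²] · [1/m²]
Adding exponents of each base unit: kg: 1, m: -1, s: -2
SI base units of pressure: kg/(m·s²)

The claimed units m (exponents m: 1) do not match the derived units kg/(m·s²) (exponents kg: 1, m: -1, s: -2), so the claim is incorrect.

Answer: No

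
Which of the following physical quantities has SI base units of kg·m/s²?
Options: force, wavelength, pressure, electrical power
Checking the SI base units of each option:
  force (F = ma): kg·m/s²  ✓ matches
  wavelength (λ = v/f): m  ✗
  pressure (P = F/A): kg/(m·s²)  ✗
  electrical power (P = IV): kg·m²/s³  ✗

Only force has units kg·m/s².

Answer: force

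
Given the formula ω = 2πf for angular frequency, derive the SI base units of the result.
Units of each symbol in ω = 2πf:
  f (frequency): 1/s
  The factor 2π is dimensionless.

Multiplying the contributions: [1/s]
Adding exponents of each base unit: s: -1
SI base units of angular frequency: 1/s

Answer: 1/s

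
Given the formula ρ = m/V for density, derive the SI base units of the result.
Units of each symbol in ρ = m/V:
  m (mass): kg
  V (volume): m³  → in the denominator, contributes 1/m³

Multiplying the contributions: [kg] · [1/m³]
Adding exponents of each base unit: kg: 1, m: -3
SI base units of density: kg/m³

Answer: kg/m³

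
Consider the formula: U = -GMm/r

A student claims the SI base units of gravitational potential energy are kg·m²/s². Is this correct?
Units of each symbol in U = -GMm/r:
  G (gravitational constant): m³/(kg·s²)
  M (mass): kg
  m (mass): kg
  r (distance): m  → in the denominator, contributes 1/m
  The minus sign does not affect the units.

Multiplying the contributions: [m³/(kg·s²)] · [kg] · [kg] · [1/m]
Adding exponents of each base unit: kg: 1, m: 2, s: -2
SI base units of gravitational potential energy: kg·m²/s²

The claimed units kg·m²/s² match the derived units, so the claim is correct.

Answer: Yes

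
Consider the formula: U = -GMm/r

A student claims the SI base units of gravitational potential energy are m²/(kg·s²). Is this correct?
Units of each symbol in U = -GMm/r:
  G (gravitational constant): m³/(kg·s²)
  M (mass): kg
  m (mass): kg
  r (distance): m  → in the denominator, contributes 1/m
  The minus sign does not affect the units.

Multiplying the contributions: [m³/(kg·s²)] · [kg] · [kg] · [1/m]
Adding exponents of each base unit: kg: 1, m: 2, s: -2
SI base units of gravitational potential energy: kg·m²/s²

The claimed units m²/(kg·s²) (exponents kg: -1, m: 2, s: -2) do not match the derived units kg·m²/s² (exponents kg: 1, m: 2, s: -2), so the claim is incorrect.

Answer: No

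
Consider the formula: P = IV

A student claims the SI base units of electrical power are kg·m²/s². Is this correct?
Units of each symbol in P = IV:
  I (current): A
  V (voltage, in volts): kg·m²/(s³·A)

Multiplying the contributions: [A] · [kg·m²/(s³·A)]
Adding exponents of each base unit: kg: 1, m: 2, s: -3
SI base units of electrical power: kg·m²/s³

The claimed units kg·m²/s² (exponents kg: 1, m: 2, s: -2) do not match the derived units kg·m²/s³ (exponents kg: 1, m: 2, s: -3), so the claim is incorrect.

Answer: No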